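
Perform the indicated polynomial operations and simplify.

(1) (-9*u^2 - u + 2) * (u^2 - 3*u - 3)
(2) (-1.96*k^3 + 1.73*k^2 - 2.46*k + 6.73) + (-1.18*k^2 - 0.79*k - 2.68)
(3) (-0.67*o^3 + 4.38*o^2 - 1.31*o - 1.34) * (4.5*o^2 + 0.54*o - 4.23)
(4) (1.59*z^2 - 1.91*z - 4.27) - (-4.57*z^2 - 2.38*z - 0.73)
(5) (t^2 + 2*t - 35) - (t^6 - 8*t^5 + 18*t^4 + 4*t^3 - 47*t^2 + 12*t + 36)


(1) = -9*u^4 + 26*u^3 + 32*u^2 - 3*u - 6
(2) = -1.96*k^3 + 0.55*k^2 - 3.25*k + 4.05
(3) = -3.015*o^5 + 19.3482*o^4 - 0.6957*o^3 - 25.2648*o^2 + 4.8177*o + 5.6682
(4) = 6.16*z^2 + 0.47*z - 3.54
(5) = -t^6 + 8*t^5 - 18*t^4 - 4*t^3 + 48*t^2 - 10*t - 71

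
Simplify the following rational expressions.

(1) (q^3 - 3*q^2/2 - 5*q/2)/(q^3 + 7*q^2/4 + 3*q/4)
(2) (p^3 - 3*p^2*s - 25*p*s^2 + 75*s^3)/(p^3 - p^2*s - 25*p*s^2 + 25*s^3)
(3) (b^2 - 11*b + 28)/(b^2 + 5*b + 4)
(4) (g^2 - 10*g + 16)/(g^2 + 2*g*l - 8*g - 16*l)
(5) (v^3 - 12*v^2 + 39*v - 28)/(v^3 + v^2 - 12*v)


(1) = (4*q - 10)/(4*q + 3)
(2) = (p - 3*s)/(p - s)
(3) = (b^2 - 11*b + 28)/(b^2 + 5*b + 4)
(4) = (g - 2)/(g + 2*l)
(5) = (v^3 - 12*v^2 + 39*v - 28)/(v^3 + v^2 - 12*v)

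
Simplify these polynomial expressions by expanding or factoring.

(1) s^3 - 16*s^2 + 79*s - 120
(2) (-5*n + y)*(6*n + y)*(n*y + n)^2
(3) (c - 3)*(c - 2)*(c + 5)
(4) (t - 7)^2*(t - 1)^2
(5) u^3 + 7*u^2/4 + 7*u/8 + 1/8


(1) = (s - 8)*(s - 5)*(s - 3)
(2) = -30*n^4*y^2 - 60*n^4*y - 30*n^4 + n^3*y^3 + 2*n^3*y^2 + n^3*y + n^2*y^4 + 2*n^2*y^3 + n^2*y^2
(3) = c^3 - 19*c + 30
(4) = t^4 - 16*t^3 + 78*t^2 - 112*t + 49
(5) = (u + 1/4)*(u + 1/2)*(u + 1)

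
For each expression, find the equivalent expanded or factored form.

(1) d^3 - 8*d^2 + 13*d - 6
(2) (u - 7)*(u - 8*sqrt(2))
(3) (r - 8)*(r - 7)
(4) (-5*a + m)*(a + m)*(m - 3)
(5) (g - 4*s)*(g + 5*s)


(1) = (d - 6)*(d - 1)^2
(2) = u^2 - 8*sqrt(2)*u - 7*u + 56*sqrt(2)
(3) = r^2 - 15*r + 56
(4) = -5*a^2*m + 15*a^2 - 4*a*m^2 + 12*a*m + m^3 - 3*m^2
(5) = g^2 + g*s - 20*s^2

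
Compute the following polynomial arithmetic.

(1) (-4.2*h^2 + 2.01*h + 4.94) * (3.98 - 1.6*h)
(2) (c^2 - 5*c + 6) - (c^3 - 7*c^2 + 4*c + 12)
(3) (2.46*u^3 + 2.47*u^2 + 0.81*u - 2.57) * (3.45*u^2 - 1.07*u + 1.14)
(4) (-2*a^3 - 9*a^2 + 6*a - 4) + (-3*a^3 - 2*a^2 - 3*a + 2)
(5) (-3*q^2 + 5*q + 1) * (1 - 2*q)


(1) = 6.72*h^3 - 19.932*h^2 + 0.0958*h + 19.6612
(2) = -c^3 + 8*c^2 - 9*c - 6
(3) = 8.487*u^5 + 5.8893*u^4 + 2.956*u^3 - 6.9174*u^2 + 3.6733*u - 2.9298
(4) = -5*a^3 - 11*a^2 + 3*a - 2
(5) = 6*q^3 - 13*q^2 + 3*q + 1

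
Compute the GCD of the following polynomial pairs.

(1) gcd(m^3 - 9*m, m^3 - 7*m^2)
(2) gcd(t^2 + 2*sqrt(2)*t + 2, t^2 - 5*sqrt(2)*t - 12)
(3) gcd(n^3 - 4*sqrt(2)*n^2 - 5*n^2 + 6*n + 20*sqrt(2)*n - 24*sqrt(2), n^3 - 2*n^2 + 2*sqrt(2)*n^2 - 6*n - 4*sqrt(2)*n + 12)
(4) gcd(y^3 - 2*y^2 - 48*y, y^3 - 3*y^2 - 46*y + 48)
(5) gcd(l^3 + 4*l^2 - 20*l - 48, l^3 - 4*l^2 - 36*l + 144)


(1) = m
(2) = t + sqrt(2)
(3) = n - 2
(4) = gcd(y*(y - 8)*(y + 6), (y - 8)*(y - 1)*(y + 6)) = y^2 - 2*y - 48
(5) = gcd((l - 4)*(l + 2)*(l + 6), (l - 6)*(l - 4)*(l + 6)) = l^2 + 2*l - 24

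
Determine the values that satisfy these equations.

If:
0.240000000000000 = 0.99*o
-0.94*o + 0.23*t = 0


Then:
o = 0.24
t = 0.99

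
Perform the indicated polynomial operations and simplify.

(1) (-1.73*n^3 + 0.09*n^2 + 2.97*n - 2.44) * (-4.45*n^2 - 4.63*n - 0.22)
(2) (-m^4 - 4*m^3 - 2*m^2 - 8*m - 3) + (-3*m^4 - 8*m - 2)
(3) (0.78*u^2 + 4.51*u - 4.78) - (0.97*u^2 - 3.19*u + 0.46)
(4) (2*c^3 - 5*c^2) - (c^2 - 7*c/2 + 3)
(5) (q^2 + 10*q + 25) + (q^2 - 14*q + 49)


(1) = 7.6985*n^5 + 7.6094*n^4 - 13.2526*n^3 - 2.9129*n^2 + 10.6438*n + 0.5368
(2) = -4*m^4 - 4*m^3 - 2*m^2 - 16*m - 5
(3) = -0.19*u^2 + 7.7*u - 5.24
(4) = 2*c^3 - 6*c^2 + 7*c/2 - 3
(5) = 2*q^2 - 4*q + 74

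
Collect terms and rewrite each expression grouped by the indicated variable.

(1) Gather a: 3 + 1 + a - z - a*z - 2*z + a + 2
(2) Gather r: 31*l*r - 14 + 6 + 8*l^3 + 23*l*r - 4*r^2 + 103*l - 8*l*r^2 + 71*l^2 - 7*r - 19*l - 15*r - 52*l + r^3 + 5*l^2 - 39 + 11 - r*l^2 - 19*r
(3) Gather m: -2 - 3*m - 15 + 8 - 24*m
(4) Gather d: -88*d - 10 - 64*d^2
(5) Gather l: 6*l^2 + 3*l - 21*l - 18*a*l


(1) = a*(2 - z) - 3*z + 6
(2) = 8*l^3 + 76*l^2 + 32*l + r^3 + r^2*(-8*l - 4) + r*(-l^2 + 54*l - 41) - 36
(3) = -27*m - 9
(4) = -64*d^2 - 88*d - 10
(5) = 6*l^2 + l*(-18*a - 18)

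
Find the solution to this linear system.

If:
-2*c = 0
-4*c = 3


Then:
No Solution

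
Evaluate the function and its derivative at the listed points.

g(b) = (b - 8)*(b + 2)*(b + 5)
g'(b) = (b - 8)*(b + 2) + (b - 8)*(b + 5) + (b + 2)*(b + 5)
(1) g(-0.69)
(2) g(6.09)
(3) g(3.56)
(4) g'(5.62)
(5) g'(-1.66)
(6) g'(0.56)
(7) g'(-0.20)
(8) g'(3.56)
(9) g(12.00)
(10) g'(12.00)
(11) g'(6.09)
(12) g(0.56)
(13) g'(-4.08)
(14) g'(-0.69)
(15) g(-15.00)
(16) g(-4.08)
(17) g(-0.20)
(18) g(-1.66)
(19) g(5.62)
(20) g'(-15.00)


(1) = -49.06
(2) = -171.36
(3) = -211.32
(4) = 37.51
(5) = -34.41
(6) = -46.18
(7) = -45.48
(8) = -15.10
(9) = 952.00
(10) = 362.00
(11) = 53.08
(12) = -105.90
(13) = 12.10
(14) = -43.19
(15) = -2990.00
(16) = 23.12
(17) = -70.85
(18) = -10.97
(19) = -192.60
(20) = 659.00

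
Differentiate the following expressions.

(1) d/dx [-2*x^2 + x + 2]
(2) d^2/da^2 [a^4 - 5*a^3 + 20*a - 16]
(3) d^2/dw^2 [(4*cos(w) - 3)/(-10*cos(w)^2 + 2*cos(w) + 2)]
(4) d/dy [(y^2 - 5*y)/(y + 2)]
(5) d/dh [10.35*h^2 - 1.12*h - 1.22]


(1) = 1 - 4*x
(2) = 6*a*(2*a - 5)
(3) = (-900*(1 - cos(2*w))^2*cos(w) + 280*(1 - cos(2*w))^2 + 1117*cos(w) + 354*cos(2*w) - 765*cos(3*w) + 200*cos(5*w) - 942)/(2*cos(w) - 5*cos(2*w) - 3)^3
(4) = (y^2 + 4*y - 10)/(y^2 + 4*y + 4)
(5) = 20.7*h - 1.12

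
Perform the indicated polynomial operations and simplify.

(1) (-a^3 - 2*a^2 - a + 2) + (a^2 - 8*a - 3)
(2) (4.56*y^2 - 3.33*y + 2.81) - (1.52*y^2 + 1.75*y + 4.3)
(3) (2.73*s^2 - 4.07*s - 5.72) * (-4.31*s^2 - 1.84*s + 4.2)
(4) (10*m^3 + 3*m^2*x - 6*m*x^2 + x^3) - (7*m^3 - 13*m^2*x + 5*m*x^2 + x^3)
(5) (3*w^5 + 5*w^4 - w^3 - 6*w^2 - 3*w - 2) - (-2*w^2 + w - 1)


(1) = -a^3 - a^2 - 9*a - 1
(2) = 3.04*y^2 - 5.08*y - 1.49
(3) = -11.7663*s^4 + 12.5185*s^3 + 43.608*s^2 - 6.5692*s - 24.024
(4) = 3*m^3 + 16*m^2*x - 11*m*x^2
(5) = 3*w^5 + 5*w^4 - w^3 - 4*w^2 - 4*w - 1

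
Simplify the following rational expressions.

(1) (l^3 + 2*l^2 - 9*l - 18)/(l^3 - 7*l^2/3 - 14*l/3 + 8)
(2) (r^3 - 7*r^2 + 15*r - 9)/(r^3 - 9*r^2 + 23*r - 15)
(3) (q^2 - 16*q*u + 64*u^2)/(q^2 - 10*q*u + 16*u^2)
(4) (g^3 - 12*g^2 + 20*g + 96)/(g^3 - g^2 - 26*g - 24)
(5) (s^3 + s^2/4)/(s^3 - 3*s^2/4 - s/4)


(1) = (3*l + 9)/(3*l - 4)
(2) = (r - 3)/(r - 5)
(3) = (q - 8*u)/(q - 2*u)
(4) = (g^2 - 6*g - 16)/(g^2 + 5*g + 4)
(5) = s/(s - 1)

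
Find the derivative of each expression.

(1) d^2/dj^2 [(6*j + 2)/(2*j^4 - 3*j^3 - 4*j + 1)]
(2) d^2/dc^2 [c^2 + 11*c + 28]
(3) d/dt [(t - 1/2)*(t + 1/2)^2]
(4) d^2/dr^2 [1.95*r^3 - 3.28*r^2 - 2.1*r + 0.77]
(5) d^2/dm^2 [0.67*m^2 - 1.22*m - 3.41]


(1) = 4*((3*j + 1)*(-8*j^3 + 9*j^2 + 4)^2 + 3*(-8*j^3 + 9*j^2 - j*(3*j + 1)*(4*j - 3) + 4)*(2*j^4 - 3*j^3 - 4*j + 1))/(2*j^4 - 3*j^3 - 4*j + 1)^3
(2) = 2
(3) = 3*t^2 + t - 1/4
(4) = 11.7*r - 6.56
(5) = 1.34000000000000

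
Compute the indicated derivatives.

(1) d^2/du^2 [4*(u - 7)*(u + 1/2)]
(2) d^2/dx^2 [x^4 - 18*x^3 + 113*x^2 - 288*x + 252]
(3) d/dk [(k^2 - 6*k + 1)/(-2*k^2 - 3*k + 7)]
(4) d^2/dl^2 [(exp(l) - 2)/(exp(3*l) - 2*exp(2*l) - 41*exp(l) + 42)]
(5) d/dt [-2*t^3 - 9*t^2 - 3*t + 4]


(1) = 8
(2) = 12*x^2 - 108*x + 226
(3) = 3*(-5*k^2 + 6*k - 13)/(4*k^4 + 12*k^3 - 19*k^2 - 42*k + 49)
(4) = 4*(exp(6*l) - 6*exp(5*l) + 53*exp(4*l) - 124*exp(3*l) + 192*exp(2*l) - 578*exp(l) - 420)*exp(l)/(exp(9*l) - 6*exp(8*l) - 111*exp(7*l) + 610*exp(6*l) + 4047*exp(5*l) - 19914*exp(4*l) - 42965*exp(3*l) + 201222*exp(2*l) - 216972*exp(l) + 74088)
(5) = -6*t^2 - 18*t - 3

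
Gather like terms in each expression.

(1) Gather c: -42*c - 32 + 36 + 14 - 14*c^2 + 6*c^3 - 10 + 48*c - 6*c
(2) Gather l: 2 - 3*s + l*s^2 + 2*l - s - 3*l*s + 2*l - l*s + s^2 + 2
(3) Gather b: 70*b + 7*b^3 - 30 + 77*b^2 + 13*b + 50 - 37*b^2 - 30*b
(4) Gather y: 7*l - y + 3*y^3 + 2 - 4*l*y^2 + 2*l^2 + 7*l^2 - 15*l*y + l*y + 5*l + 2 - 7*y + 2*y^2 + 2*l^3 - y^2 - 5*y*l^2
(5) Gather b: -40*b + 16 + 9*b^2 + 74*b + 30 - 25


(1) = 6*c^3 - 14*c^2 + 8
(2) = l*(s^2 - 4*s + 4) + s^2 - 4*s + 4
(3) = 7*b^3 + 40*b^2 + 53*b + 20
(4) = 2*l^3 + 9*l^2 + 12*l + 3*y^3 + y^2*(1 - 4*l) + y*(-5*l^2 - 14*l - 8) + 4
(5) = 9*b^2 + 34*b + 21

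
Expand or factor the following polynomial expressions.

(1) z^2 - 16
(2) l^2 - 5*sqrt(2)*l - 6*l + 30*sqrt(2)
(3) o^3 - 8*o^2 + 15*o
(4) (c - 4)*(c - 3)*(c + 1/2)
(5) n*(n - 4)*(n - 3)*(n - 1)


(1) = (z - 4)*(z + 4)
(2) = (l - 6)*(l - 5*sqrt(2))
(3) = o*(o - 5)*(o - 3)
(4) = c^3 - 13*c^2/2 + 17*c/2 + 6
(5) = n^4 - 8*n^3 + 19*n^2 - 12*n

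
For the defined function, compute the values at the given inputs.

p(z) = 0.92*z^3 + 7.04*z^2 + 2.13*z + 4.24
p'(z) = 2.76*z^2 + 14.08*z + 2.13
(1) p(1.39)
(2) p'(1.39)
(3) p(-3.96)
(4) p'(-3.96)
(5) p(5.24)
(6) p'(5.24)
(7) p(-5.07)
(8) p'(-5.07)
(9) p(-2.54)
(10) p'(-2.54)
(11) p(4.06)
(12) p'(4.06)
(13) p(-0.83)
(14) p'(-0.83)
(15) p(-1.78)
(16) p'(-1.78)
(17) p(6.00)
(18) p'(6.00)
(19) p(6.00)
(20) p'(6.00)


(1) = 23.27
(2) = 27.03
(3) = 49.07
(4) = -10.35
(5) = 341.07
(6) = 151.69
(7) = 54.51
(8) = 1.69
(9) = 29.17
(10) = -15.83
(11) = 190.50
(12) = 104.79
(13) = 6.80
(14) = -7.66
(15) = 17.57
(16) = -14.19
(17) = 469.18
(18) = 185.97
(19) = 469.18
(20) = 185.97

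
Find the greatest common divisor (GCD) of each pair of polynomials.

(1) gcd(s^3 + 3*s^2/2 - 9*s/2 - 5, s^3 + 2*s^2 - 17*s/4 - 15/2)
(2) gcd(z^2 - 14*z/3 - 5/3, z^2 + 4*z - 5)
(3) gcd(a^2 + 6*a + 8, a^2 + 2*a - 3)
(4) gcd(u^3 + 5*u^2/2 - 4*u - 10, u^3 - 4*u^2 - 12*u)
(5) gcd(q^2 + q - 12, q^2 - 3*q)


(1) = gcd((s - 2)*(s + 1)*(s + 5/2), (s - 2)*(s + 3/2)*(s + 5/2)) = s^2 + s/2 - 5
(2) = gcd((z - 5)*(z + 1/3), (z - 1)*(z + 5)) = 1
(3) = 1
(4) = u + 2
(5) = q - 3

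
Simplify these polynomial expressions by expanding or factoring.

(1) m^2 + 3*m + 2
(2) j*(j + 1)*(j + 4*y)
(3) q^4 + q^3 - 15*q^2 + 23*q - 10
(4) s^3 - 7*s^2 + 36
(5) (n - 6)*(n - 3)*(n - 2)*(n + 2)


(1) = (m + 1)*(m + 2)
(2) = j^3 + 4*j^2*y + j^2 + 4*j*y
(3) = (q - 2)*(q - 1)^2*(q + 5)
(4) = (s - 6)*(s - 3)*(s + 2)
(5) = n^4 - 9*n^3 + 14*n^2 + 36*n - 72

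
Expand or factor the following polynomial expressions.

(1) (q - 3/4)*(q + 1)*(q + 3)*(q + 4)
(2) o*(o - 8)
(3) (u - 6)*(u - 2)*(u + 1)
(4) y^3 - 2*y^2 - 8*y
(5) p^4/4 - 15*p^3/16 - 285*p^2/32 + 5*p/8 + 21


(1) = q^4 + 29*q^3/4 + 13*q^2 - 9*q/4 - 9
(2) = o^2 - 8*o
(3) = u^3 - 7*u^2 + 4*u + 12
(4) = y*(y - 4)*(y + 2)
(5) = (p/4 + 1)*(p - 8)*(p - 3/2)*(p + 7/4)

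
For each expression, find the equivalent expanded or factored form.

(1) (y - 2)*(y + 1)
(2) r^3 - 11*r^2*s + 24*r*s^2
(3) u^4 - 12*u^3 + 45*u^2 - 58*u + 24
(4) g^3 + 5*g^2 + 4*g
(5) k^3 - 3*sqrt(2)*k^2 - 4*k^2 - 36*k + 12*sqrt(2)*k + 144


(1) = y^2 - y - 2
(2) = r*(r - 8*s)*(r - 3*s)
(3) = (u - 6)*(u - 4)*(u - 1)^2
(4) = g*(g + 1)*(g + 4)
(5) = (k - 4)*(k - 6*sqrt(2))*(k + 3*sqrt(2))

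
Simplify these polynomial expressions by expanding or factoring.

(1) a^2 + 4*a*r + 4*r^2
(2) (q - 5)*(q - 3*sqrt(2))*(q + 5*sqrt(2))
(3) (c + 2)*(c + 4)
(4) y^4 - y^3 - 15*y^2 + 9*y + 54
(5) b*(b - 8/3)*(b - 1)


(1) = (a + 2*r)^2
(2) = q^3 - 5*q^2 + 2*sqrt(2)*q^2 - 30*q - 10*sqrt(2)*q + 150
(3) = c^2 + 6*c + 8
(4) = (y - 3)^2*(y + 2)*(y + 3)
(5) = b^3 - 11*b^2/3 + 8*b/3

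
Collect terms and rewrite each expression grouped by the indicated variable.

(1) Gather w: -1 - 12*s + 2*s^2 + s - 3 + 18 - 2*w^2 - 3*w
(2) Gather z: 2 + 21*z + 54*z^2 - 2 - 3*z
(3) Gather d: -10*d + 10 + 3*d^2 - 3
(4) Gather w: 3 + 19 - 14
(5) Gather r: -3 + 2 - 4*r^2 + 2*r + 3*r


(1) = 2*s^2 - 11*s - 2*w^2 - 3*w + 14
(2) = 54*z^2 + 18*z
(3) = 3*d^2 - 10*d + 7
(4) = 8
(5) = -4*r^2 + 5*r - 1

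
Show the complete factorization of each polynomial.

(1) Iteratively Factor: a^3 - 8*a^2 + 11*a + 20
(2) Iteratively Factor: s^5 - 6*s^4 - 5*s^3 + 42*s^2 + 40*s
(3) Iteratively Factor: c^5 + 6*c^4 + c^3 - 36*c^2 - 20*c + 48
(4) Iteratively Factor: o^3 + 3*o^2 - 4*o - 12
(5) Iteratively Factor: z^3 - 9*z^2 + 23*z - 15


(1) = (a + 1)*(a^2 - 9*a + 20) = (a - 4)*(a + 1)*(a - 5)
(2) = (s + 2)*(s^4 - 8*s^3 + 11*s^2 + 20*s) = s*(s + 2)*(s^3 - 8*s^2 + 11*s + 20) = s*(s - 5)*(s + 2)*(s^2 - 3*s - 4) = s*(s - 5)*(s + 1)*(s + 2)*(s - 4)
(3) = (c - 2)*(c^4 + 8*c^3 + 17*c^2 - 2*c - 24) = (c - 2)*(c + 2)*(c^3 + 6*c^2 + 5*c - 12) = (c - 2)*(c + 2)*(c + 3)*(c^2 + 3*c - 4) = (c - 2)*(c - 1)*(c + 2)*(c + 3)*(c + 4)
(4) = (o + 2)*(o^2 + o - 6) = (o + 2)*(o + 3)*(o - 2)
(5) = (z - 3)*(z^2 - 6*z + 5) = (z - 3)*(z - 1)*(z - 5)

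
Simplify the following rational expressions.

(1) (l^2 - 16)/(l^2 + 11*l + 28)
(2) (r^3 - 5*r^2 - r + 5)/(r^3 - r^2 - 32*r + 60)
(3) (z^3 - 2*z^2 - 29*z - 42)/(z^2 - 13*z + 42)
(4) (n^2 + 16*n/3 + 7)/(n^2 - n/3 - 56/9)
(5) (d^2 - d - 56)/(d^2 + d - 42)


(1) = (l - 4)/(l + 7)
(2) = (r^2 - 1)/(r^2 + 4*r - 12)
(3) = (z^2 + 5*z + 6)/(z - 6)
(4) = (3*n + 9)/(3*n - 8)
(5) = (d - 8)/(d - 6)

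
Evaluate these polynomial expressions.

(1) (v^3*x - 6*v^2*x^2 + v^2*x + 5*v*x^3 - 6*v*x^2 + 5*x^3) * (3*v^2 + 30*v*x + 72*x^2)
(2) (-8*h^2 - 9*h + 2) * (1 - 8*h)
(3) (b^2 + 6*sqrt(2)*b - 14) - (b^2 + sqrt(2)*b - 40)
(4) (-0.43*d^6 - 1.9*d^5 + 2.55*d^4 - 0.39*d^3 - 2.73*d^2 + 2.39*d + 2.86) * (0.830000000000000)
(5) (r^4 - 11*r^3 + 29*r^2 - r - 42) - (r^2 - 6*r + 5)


(1) = 3*v^5*x + 12*v^4*x^2 + 3*v^4*x - 93*v^3*x^3 + 12*v^3*x^2 - 282*v^2*x^4 - 93*v^2*x^3 + 360*v*x^5 - 282*v*x^4 + 360*x^5
(2) = 64*h^3 + 64*h^2 - 25*h + 2
(3) = 5*sqrt(2)*b + 26
(4) = -0.3569*d^6 - 1.577*d^5 + 2.1165*d^4 - 0.3237*d^3 - 2.2659*d^2 + 1.9837*d + 2.3738
(5) = r^4 - 11*r^3 + 28*r^2 + 5*r - 47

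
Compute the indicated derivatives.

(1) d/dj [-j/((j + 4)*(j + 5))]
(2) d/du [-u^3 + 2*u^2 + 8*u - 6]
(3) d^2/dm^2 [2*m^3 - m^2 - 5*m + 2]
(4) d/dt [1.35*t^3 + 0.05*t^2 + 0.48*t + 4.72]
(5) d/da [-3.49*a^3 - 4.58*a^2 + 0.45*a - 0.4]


(1) = (j^2 - 20)/(j^4 + 18*j^3 + 121*j^2 + 360*j + 400)
(2) = -3*u^2 + 4*u + 8
(3) = 12*m - 2
(4) = 4.05*t^2 + 0.1*t + 0.48
(5) = -10.47*a^2 - 9.16*a + 0.45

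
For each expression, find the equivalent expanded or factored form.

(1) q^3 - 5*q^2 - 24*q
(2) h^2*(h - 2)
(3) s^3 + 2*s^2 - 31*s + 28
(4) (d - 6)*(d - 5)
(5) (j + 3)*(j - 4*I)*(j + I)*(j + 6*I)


(1) = q*(q - 8)*(q + 3)
(2) = h^3 - 2*h^2
(3) = (s - 4)*(s - 1)*(s + 7)
(4) = d^2 - 11*d + 30
(5) = j^4 + 3*j^3 + 3*I*j^3 + 22*j^2 + 9*I*j^2 + 66*j + 24*I*j + 72*I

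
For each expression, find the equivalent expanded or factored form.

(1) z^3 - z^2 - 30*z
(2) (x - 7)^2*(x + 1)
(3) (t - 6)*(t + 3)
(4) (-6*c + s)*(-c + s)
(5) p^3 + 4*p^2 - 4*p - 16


(1) = z*(z - 6)*(z + 5)
(2) = x^3 - 13*x^2 + 35*x + 49
(3) = t^2 - 3*t - 18
(4) = 6*c^2 - 7*c*s + s^2
(5) = (p - 2)*(p + 2)*(p + 4)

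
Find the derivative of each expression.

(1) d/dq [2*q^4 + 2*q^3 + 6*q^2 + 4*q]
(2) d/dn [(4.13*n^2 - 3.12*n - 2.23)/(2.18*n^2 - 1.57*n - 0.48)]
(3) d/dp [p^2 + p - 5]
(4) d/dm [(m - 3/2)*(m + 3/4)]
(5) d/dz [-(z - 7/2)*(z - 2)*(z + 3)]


(1) = 8*q^3 + 6*q^2 + 12*q + 4
(2) = (0.3175*n^2 + 5.758*n - 2.0035)/(4.7524*n^4 - 6.8452*n^3 + 0.3721*n^2 + 1.5072*n + 0.2304)
(3) = 2*p + 1
(4) = 2*m - 3/4
(5) = -3*z^2 + 5*z + 19/2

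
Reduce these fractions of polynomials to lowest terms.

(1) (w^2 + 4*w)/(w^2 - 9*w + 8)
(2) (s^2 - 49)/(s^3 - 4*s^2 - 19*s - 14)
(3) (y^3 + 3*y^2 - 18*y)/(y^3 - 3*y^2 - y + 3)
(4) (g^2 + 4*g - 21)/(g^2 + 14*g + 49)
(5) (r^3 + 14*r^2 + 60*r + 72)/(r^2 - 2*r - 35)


(1) = (w^2 + 4*w)/(w^2 - 9*w + 8)
(2) = (s + 7)/(s^2 + 3*s + 2)
(3) = (y^2 + 6*y)/(y^2 - 1)
(4) = (g - 3)/(g + 7)
(5) = (r^3 + 14*r^2 + 60*r + 72)/(r^2 - 2*r - 35)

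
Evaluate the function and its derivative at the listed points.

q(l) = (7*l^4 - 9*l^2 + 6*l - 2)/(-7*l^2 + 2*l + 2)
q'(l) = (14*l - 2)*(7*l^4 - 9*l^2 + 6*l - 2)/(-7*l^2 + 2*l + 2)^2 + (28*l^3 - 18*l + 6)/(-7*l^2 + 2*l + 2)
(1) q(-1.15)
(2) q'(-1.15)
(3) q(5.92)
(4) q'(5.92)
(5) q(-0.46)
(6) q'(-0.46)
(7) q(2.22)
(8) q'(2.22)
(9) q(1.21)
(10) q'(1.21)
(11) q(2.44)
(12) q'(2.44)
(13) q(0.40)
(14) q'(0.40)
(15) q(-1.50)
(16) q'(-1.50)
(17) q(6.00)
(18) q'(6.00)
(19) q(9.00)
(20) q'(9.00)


(1) = 0.90
(2) = 3.36
(3) = -35.92
(4) = -12.11
(5) = 15.83
(6) = 304.21
(7) = -4.88
(8) = -4.65
(9) = -1.22
(10) = -2.69
(11) = -5.95
(12) = -5.10
(13) = -0.51
(14) = -0.75
(15) = -0.25
(16) = 3.33
(17) = -36.90
(18) = -12.27
(19) = -82.72
(20) = -18.28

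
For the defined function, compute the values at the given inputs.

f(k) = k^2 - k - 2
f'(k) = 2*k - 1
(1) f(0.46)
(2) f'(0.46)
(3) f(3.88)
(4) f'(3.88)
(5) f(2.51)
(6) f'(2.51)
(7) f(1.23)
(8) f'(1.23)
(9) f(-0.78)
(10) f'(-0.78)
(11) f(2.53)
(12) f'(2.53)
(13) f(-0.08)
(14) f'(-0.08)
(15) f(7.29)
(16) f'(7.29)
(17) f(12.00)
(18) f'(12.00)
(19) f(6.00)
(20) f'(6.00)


(1) = -2.25
(2) = -0.08
(3) = 9.17
(4) = 6.76
(5) = 1.79
(6) = 4.02
(7) = -1.72
(8) = 1.46
(9) = -0.61
(10) = -2.56
(11) = 1.87
(12) = 4.06
(13) = -1.91
(14) = -1.16
(15) = 43.85
(16) = 13.58
(17) = 130.00
(18) = 23.00
(19) = 28.00
(20) = 11.00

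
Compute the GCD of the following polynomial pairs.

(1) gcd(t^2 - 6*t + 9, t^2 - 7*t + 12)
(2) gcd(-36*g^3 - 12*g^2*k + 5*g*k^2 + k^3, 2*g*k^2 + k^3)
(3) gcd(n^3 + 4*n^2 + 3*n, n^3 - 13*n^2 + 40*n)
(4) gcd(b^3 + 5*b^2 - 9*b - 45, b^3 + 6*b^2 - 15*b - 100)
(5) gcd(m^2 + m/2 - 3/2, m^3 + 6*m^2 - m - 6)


(1) = gcd((t - 3)^2, (t - 4)*(t - 3)) = t - 3
(2) = 2*g + k
(3) = n
(4) = gcd((b - 3)*(b + 3)*(b + 5), (b - 4)*(b + 5)^2) = b + 5
(5) = m - 1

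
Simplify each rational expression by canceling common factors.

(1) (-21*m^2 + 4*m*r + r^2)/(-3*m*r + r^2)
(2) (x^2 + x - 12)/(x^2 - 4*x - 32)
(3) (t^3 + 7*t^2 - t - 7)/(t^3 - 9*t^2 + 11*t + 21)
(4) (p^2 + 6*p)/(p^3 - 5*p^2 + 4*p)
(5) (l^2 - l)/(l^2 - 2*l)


(1) = (7*m + r)/r
(2) = (x - 3)/(x - 8)
(3) = (t^2 + 6*t - 7)/(t^2 - 10*t + 21)
(4) = (p + 6)/(p^2 - 5*p + 4)
(5) = (l - 1)/(l - 2)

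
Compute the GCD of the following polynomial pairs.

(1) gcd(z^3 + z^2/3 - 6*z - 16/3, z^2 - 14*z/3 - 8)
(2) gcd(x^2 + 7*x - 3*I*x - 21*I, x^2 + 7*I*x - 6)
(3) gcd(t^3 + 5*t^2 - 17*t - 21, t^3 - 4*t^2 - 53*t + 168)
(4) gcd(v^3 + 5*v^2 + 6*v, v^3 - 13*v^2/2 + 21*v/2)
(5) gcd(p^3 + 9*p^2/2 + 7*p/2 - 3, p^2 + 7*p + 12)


(1) = gcd((z - 8/3)*(z + 1)*(z + 2), (z - 6)*(z + 4/3)) = 1
(2) = 1
(3) = t^2 + 4*t - 21
(4) = v
(5) = gcd((p - 1/2)*(p + 2)*(p + 3), (p + 3)*(p + 4)) = p + 3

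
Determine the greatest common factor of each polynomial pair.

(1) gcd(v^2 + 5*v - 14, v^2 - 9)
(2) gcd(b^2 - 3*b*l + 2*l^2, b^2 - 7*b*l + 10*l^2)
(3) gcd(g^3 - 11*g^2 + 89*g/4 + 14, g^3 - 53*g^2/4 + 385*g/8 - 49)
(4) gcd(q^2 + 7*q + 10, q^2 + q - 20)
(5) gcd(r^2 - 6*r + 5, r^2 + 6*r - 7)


(1) = gcd((v - 2)*(v + 7), (v - 3)*(v + 3)) = 1
(2) = b - 2*l
(3) = gcd((g - 8)*(g - 7/2)*(g + 1/2), (g - 8)*(g - 7/2)*(g - 7/4)) = g^2 - 23*g/2 + 28
(4) = q + 5
(5) = r - 1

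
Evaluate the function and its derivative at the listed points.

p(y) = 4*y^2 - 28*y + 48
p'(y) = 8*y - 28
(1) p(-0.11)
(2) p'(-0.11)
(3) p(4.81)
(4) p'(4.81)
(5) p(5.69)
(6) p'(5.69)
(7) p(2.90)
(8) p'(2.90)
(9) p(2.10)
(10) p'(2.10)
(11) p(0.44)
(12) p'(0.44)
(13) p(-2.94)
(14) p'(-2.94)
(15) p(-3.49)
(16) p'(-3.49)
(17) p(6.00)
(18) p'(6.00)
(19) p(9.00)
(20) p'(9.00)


(1) = 51.13
(2) = -28.88
(3) = 5.86
(4) = 10.48
(5) = 18.18
(6) = 17.52
(7) = 0.44
(8) = -4.80
(9) = 6.84
(10) = -11.20
(11) = 36.45
(12) = -24.48
(13) = 164.89
(14) = -51.52
(15) = 194.44
(16) = -55.92
(17) = 24.00
(18) = 20.00
(19) = 120.00
(20) = 44.00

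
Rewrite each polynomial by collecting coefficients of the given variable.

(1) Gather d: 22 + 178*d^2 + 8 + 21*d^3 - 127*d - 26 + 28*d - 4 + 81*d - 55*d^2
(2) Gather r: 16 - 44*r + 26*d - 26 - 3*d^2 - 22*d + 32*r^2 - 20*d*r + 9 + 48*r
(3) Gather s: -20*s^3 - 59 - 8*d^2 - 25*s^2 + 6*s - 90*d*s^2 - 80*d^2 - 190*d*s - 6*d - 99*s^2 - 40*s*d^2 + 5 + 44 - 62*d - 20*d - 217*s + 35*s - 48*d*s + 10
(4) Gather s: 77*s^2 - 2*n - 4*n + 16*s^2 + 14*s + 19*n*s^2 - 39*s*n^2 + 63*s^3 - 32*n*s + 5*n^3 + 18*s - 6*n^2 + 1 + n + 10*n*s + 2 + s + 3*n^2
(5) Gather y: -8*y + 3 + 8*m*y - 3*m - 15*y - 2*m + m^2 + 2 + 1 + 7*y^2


(1) = 21*d^3 + 123*d^2 - 18*d
(2) = -3*d^2 + 4*d + 32*r^2 + r*(4 - 20*d) - 1
(3) = -88*d^2 - 88*d - 20*s^3 + s^2*(-90*d - 124) + s*(-40*d^2 - 238*d - 176)
(4) = 5*n^3 - 3*n^2 - 5*n + 63*s^3 + s^2*(19*n + 93) + s*(-39*n^2 - 22*n + 33) + 3
(5) = m^2 - 5*m + 7*y^2 + y*(8*m - 23) + 6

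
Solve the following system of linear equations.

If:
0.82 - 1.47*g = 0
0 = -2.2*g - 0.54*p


Then:
g = 0.56
p = -2.27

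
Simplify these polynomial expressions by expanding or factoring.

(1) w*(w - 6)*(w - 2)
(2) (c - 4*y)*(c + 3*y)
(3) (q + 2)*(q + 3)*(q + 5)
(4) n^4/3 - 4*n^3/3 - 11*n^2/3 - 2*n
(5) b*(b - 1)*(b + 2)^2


(1) = w^3 - 8*w^2 + 12*w
(2) = c^2 - c*y - 12*y^2
(3) = q^3 + 10*q^2 + 31*q + 30
(4) = n*(n/3 + 1/3)*(n - 6)*(n + 1)
(5) = b^4 + 3*b^3 - 4*b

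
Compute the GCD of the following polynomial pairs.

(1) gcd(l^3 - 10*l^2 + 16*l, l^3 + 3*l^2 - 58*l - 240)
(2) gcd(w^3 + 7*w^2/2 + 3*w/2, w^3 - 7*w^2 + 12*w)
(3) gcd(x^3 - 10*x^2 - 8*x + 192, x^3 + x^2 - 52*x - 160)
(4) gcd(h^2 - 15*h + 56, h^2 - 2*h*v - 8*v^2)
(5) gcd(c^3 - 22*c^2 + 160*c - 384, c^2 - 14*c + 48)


(1) = l - 8
(2) = w
(3) = x^2 - 4*x - 32
(4) = 1
(5) = gcd((c - 8)^2*(c - 6), (c - 8)*(c - 6)) = c^2 - 14*c + 48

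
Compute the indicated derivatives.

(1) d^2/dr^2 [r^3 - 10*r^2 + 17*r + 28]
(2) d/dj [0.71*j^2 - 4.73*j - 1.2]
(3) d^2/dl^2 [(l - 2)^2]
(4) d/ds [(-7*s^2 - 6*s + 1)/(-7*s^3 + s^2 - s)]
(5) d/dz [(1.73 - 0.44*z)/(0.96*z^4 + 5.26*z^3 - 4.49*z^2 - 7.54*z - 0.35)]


(1) = 6*r - 20
(2) = 1.42*j - 4.73
(3) = 2
(4) = (-49*s^4 - 84*s^3 + 34*s^2 - 2*s + 1)/(s^2*(49*s^4 - 14*s^3 + 15*s^2 - 2*s + 1))
(5) = (1.2672*z^4 - 2.0144*z^3 - 29.275*z^2 + 15.5354*z + 13.1982)/(0.9216*z^8 + 10.0992*z^7 + 19.0468*z^6 - 61.7116*z^5 - 59.8327*z^4 + 64.0272*z^3 + 59.9946*z^2 + 5.278*z + 0.1225)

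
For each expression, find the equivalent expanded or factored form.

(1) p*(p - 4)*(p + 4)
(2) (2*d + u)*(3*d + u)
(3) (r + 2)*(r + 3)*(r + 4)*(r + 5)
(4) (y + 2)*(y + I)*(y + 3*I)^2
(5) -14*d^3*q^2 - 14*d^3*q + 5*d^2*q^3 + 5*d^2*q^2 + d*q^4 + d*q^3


(1) = p^3 - 16*p
(2) = 6*d^2 + 5*d*u + u^2
(3) = r^4 + 14*r^3 + 71*r^2 + 154*r + 120
(4) = y^4 + 2*y^3 + 7*I*y^3 - 15*y^2 + 14*I*y^2 - 30*y - 9*I*y - 18*I
(5) = q*(-2*d + q)*(7*d + q)*(d*q + d)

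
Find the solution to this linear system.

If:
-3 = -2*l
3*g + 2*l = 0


Then:
g = -1
l = 3/2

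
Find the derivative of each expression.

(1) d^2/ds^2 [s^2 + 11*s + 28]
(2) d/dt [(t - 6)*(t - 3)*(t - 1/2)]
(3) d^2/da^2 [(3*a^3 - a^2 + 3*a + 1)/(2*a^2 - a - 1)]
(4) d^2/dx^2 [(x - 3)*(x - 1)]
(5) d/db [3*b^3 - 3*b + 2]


(1) = 2
(2) = 3*t^2 - 19*t + 45/2
(3) = 2*(19*a^3 + 15*a^2 + 21*a - 1)/(8*a^6 - 12*a^5 - 6*a^4 + 11*a^3 + 3*a^2 - 3*a - 1)
(4) = 2
(5) = 9*b^2 - 3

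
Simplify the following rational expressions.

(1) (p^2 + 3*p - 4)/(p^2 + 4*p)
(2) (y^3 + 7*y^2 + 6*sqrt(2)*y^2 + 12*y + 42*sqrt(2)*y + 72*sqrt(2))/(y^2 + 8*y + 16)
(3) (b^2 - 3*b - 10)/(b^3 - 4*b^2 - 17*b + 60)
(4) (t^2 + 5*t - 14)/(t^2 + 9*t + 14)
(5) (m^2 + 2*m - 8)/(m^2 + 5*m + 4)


(1) = (p - 1)/p
(2) = (y^2 + y*(3 + 6*sqrt(2)) + 18*sqrt(2))/(y + 4)
(3) = (b + 2)/(b^2 + b - 12)
(4) = (t - 2)/(t + 2)
(5) = (m - 2)/(m + 1)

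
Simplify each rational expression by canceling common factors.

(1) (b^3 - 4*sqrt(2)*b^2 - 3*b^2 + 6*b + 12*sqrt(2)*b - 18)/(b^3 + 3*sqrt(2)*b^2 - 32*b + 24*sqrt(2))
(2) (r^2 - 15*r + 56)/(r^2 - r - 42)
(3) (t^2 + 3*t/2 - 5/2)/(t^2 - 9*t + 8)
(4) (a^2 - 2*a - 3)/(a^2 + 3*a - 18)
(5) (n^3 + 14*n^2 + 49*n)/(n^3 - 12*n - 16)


(1) = (b^2 + b*(-3*sqrt(2) - 3) + 9*sqrt(2))/(b^2 + 4*sqrt(2)*b - 24)
(2) = (r - 8)/(r + 6)
(3) = (2*t + 5)/(2*t - 16)
(4) = (a + 1)/(a + 6)
(5) = (n^3 + 14*n^2 + 49*n)/(n^3 - 12*n - 16)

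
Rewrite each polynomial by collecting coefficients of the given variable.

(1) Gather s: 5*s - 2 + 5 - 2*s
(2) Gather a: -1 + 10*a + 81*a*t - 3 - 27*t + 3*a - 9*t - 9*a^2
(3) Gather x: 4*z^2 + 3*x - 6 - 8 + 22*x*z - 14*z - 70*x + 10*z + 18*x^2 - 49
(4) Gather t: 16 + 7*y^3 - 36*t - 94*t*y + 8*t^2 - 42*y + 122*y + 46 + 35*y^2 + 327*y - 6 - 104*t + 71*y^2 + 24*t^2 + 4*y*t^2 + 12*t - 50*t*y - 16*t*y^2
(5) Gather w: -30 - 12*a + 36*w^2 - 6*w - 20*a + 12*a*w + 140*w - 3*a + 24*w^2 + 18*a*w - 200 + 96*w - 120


(1) = 3*s + 3
(2) = -9*a^2 + a*(81*t + 13) - 36*t - 4
(3) = 18*x^2 + x*(22*z - 67) + 4*z^2 - 4*z - 63
(4) = t^2*(4*y + 32) + t*(-16*y^2 - 144*y - 128) + 7*y^3 + 106*y^2 + 407*y + 56
(5) = -35*a + 60*w^2 + w*(30*a + 230) - 350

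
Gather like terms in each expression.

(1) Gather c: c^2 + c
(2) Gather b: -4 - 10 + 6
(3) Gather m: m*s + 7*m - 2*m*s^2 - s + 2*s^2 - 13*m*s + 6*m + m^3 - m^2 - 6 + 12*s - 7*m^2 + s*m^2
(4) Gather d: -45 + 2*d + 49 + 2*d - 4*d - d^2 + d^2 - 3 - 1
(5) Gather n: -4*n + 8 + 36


(1) = c^2 + c
(2) = -8
(3) = m^3 + m^2*(s - 8) + m*(-2*s^2 - 12*s + 13) + 2*s^2 + 11*s - 6
(4) = 0
(5) = 44 - 4*n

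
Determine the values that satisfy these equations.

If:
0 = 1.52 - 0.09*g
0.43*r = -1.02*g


Then:
g = 16.89
r = -40.06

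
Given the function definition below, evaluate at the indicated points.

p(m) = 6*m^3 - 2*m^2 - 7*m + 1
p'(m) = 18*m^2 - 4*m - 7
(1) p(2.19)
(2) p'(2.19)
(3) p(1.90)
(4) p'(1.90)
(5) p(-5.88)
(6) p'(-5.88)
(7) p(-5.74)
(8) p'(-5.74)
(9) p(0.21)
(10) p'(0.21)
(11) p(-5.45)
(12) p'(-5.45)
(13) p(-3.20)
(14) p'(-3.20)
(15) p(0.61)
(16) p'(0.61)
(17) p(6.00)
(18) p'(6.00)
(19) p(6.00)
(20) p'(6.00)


(1) = 39.10
(2) = 70.57
(3) = 21.63
(4) = 50.38
(5) = -1246.77
(6) = 638.86
(7) = -1159.43
(8) = 609.02
(9) = -0.50
(10) = -7.05
(11) = -991.53
(12) = 549.44
(13) = -193.69
(14) = 190.12
(15) = -2.65
(16) = -2.74
(17) = 1183.00
(18) = 617.00
(19) = 1183.00
(20) = 617.00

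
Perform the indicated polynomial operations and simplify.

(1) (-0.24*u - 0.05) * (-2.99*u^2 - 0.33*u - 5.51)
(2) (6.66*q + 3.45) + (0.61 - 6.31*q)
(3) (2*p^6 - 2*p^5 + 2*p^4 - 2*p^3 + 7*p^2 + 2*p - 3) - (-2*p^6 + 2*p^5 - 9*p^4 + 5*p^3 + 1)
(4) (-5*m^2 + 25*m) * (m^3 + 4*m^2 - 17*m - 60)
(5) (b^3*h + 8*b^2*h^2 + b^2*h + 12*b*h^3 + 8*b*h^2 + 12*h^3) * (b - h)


(1) = 0.7176*u^3 + 0.2287*u^2 + 1.3389*u + 0.2755
(2) = 0.35*q + 4.06
(3) = 4*p^6 - 4*p^5 + 11*p^4 - 7*p^3 + 7*p^2 + 2*p - 4
(4) = -5*m^5 + 5*m^4 + 185*m^3 - 125*m^2 - 1500*m
(5) = b^4*h + 7*b^3*h^2 + b^3*h + 4*b^2*h^3 + 7*b^2*h^2 - 12*b*h^4 + 4*b*h^3 - 12*h^4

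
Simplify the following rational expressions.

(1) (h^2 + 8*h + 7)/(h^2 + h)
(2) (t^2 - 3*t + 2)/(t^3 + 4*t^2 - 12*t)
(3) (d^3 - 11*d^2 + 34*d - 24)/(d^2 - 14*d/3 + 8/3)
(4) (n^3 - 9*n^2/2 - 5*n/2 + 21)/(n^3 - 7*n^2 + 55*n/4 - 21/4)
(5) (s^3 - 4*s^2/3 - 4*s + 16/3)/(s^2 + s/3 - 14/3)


(1) = (h + 7)/h
(2) = (t - 1)/(t^2 + 6*t)
(3) = (3*d^2 - 21*d + 18)/(3*d - 2)
(4) = (2*n + 4)/(2*n - 1)
(5) = (3*s^2 + 2*s - 8)/(3*s + 7)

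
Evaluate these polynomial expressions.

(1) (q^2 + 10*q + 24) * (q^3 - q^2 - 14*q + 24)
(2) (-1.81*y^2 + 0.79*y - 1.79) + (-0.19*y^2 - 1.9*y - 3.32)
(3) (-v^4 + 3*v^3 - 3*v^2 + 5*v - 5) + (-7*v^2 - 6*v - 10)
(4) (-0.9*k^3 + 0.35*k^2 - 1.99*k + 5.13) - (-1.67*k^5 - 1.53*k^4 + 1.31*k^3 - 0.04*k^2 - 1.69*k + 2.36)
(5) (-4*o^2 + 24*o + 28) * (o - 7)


(1) = q^5 + 9*q^4 - 140*q^2 - 96*q + 576
(2) = -2.0*y^2 - 1.11*y - 5.11
(3) = -v^4 + 3*v^3 - 10*v^2 - v - 15
(4) = 1.67*k^5 + 1.53*k^4 - 2.21*k^3 + 0.39*k^2 - 0.3*k + 2.77
(5) = -4*o^3 + 52*o^2 - 140*o - 196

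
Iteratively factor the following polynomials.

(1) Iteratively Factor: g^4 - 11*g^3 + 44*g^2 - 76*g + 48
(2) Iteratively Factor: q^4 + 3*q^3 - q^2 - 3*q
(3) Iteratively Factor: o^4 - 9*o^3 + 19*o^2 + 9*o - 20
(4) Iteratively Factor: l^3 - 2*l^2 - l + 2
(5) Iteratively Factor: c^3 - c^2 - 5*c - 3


(1) = (g - 2)*(g^3 - 9*g^2 + 26*g - 24) = (g - 2)^2*(g^2 - 7*g + 12) = (g - 4)*(g - 2)^2*(g - 3)
(2) = (q + 3)*(q^3 - q) = (q + 1)*(q + 3)*(q^2 - q) = (q - 1)*(q + 1)*(q + 3)*(q)
(3) = (o - 5)*(o^3 - 4*o^2 - o + 4) = (o - 5)*(o - 4)*(o^2 - 1) = (o - 5)*(o - 4)*(o + 1)*(o - 1)
(4) = (l - 2)*(l^2 - 1) = (l - 2)*(l - 1)*(l + 1)
(5) = (c + 1)*(c^2 - 2*c - 3) = (c + 1)^2*(c - 3)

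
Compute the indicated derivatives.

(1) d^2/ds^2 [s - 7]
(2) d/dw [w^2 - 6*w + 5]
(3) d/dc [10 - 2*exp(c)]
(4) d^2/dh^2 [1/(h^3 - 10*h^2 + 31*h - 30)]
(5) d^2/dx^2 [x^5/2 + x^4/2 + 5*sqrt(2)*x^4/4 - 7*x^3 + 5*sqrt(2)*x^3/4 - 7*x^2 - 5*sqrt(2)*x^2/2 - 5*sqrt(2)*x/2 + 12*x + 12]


(1) = 0
(2) = 2*w - 6
(3) = -2*exp(c)
(4) = 2*((10 - 3*h)*(h^3 - 10*h^2 + 31*h - 30) + (3*h^2 - 20*h + 31)^2)/(h^3 - 10*h^2 + 31*h - 30)^3
(5) = 10*x^3 + 6*x^2 + 15*sqrt(2)*x^2 - 42*x + 15*sqrt(2)*x/2 - 14 - 5*sqrt(2)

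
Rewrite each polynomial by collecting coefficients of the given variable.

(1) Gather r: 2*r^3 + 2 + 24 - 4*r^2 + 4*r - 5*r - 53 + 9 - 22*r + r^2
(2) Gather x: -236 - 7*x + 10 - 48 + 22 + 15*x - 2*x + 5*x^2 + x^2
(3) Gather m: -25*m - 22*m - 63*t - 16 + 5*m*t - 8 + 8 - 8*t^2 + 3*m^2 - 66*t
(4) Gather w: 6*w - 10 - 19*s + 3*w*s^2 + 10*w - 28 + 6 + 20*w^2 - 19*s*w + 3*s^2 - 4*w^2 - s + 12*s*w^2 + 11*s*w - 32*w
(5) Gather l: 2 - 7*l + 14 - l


(1) = 2*r^3 - 3*r^2 - 23*r - 18
(2) = 6*x^2 + 6*x - 252
(3) = 3*m^2 + m*(5*t - 47) - 8*t^2 - 129*t - 16
(4) = 3*s^2 - 20*s + w^2*(12*s + 16) + w*(3*s^2 - 8*s - 16) - 32
(5) = 16 - 8*l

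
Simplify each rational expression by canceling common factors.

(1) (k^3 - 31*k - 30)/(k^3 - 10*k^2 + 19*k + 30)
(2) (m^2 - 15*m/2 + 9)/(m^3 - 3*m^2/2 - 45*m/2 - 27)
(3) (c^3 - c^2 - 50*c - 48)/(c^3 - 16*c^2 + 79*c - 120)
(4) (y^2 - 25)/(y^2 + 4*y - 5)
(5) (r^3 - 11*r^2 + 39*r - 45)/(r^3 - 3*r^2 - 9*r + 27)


(1) = (k + 5)/(k - 5)
(2) = (2*m - 3)/(2*m^2 + 9*m + 9)
(3) = (c^2 + 7*c + 6)/(c^2 - 8*c + 15)
(4) = (y - 5)/(y - 1)
(5) = (r - 5)/(r + 3)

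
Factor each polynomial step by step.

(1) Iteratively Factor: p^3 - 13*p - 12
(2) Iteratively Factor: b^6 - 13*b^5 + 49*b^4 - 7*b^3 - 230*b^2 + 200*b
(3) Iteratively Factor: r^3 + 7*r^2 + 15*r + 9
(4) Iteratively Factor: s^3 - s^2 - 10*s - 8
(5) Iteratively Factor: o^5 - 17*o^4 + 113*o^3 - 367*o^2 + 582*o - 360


(1) = (p - 4)*(p^2 + 4*p + 3) = (p - 4)*(p + 3)*(p + 1)
(2) = (b - 4)*(b^5 - 9*b^4 + 13*b^3 + 45*b^2 - 50*b) = (b - 5)*(b - 4)*(b^4 - 4*b^3 - 7*b^2 + 10*b) = (b - 5)^2*(b - 4)*(b^3 + b^2 - 2*b) = b*(b - 5)^2*(b - 4)*(b^2 + b - 2) = b*(b - 5)^2*(b - 4)*(b - 1)*(b + 2)
(3) = (r + 3)*(r^2 + 4*r + 3) = (r + 1)*(r + 3)*(r + 3)
(4) = (s + 1)*(s^2 - 2*s - 8) = (s + 1)*(s + 2)*(s - 4)
(5) = (o - 2)*(o^4 - 15*o^3 + 83*o^2 - 201*o + 180) = (o - 4)*(o - 2)*(o^3 - 11*o^2 + 39*o - 45) = (o - 4)*(o - 3)*(o - 2)*(o^2 - 8*o + 15) = (o - 4)*(o - 3)^2*(o - 2)*(o - 5)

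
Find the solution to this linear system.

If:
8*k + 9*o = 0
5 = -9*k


Then:
k = -5/9
o = 40/81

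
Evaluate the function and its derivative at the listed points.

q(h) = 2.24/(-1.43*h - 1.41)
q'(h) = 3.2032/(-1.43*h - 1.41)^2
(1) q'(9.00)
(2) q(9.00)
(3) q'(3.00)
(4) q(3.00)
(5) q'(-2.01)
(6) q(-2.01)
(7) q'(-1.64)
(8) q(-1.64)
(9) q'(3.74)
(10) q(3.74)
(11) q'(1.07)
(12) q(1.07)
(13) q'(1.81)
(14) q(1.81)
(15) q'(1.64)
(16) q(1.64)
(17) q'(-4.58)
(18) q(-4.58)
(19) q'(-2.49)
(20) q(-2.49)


(1) = 0.02
(2) = -0.16
(3) = 0.10
(4) = -0.39
(5) = 1.49
(6) = 1.53
(7) = 3.66
(8) = 2.40
(9) = 0.07
(10) = -0.33
(11) = 0.37
(12) = -0.76
(13) = 0.20
(14) = -0.56
(15) = 0.23
(16) = -0.60
(17) = 0.12
(18) = 0.44
(19) = 0.69
(20) = 1.04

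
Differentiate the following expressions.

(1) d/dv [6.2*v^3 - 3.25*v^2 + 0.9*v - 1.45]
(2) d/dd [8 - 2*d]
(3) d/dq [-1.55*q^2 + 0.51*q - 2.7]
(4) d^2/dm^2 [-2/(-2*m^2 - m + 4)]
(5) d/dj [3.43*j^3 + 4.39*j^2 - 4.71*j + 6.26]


(1) = 18.6*v^2 - 6.5*v + 0.9
(2) = -2
(3) = 0.51 - 3.1*q
(4) = 4*(-4*m^2 - 2*m + (4*m + 1)^2 + 8)/(2*m^2 + m - 4)^3
(5) = 10.29*j^2 + 8.78*j - 4.71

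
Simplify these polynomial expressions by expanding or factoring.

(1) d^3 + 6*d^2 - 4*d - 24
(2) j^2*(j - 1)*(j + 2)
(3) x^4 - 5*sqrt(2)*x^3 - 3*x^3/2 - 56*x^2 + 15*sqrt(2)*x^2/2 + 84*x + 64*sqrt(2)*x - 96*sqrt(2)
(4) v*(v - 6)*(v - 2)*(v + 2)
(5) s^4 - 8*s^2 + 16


(1) = (d - 2)*(d + 2)*(d + 6)
(2) = j^4 + j^3 - 2*j^2
(3) = (x - 3/2)*(x - 8*sqrt(2))*(x - sqrt(2))*(x + 4*sqrt(2))
(4) = v^4 - 6*v^3 - 4*v^2 + 24*v
(5) = (s - 2)^2*(s + 2)^2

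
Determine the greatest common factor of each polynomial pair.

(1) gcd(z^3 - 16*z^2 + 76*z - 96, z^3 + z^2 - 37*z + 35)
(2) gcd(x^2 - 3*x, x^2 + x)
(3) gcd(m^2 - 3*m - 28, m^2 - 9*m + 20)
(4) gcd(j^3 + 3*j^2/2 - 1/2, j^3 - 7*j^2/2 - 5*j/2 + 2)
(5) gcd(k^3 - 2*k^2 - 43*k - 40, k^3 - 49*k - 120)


(1) = 1
(2) = x
(3) = 1
(4) = gcd((j - 1/2)*(j + 1)^2, (j - 4)*(j - 1/2)*(j + 1)) = j^2 + j/2 - 1/2
(5) = k^2 - 3*k - 40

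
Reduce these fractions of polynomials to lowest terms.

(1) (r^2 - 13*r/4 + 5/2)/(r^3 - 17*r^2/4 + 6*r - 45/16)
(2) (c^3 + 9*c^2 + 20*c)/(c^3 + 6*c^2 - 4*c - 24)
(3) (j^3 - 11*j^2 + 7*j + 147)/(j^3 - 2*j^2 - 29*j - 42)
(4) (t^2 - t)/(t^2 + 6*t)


(1) = (4*r - 8)/(4*r^2 - 12*r + 9)
(2) = (c^3 + 9*c^2 + 20*c)/(c^3 + 6*c^2 - 4*c - 24)
(3) = (j - 7)/(j + 2)
(4) = (t - 1)/(t + 6)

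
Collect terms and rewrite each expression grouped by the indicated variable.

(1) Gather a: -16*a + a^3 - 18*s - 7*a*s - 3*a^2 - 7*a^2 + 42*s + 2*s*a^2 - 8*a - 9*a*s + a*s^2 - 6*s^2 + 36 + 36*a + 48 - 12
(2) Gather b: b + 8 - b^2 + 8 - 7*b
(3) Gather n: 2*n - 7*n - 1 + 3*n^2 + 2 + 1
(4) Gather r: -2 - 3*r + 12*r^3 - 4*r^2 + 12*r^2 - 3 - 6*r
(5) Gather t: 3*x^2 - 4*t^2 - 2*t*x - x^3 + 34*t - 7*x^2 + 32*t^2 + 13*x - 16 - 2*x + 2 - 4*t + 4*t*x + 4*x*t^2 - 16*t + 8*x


(1) = a^3 + a^2*(2*s - 10) + a*(s^2 - 16*s + 12) - 6*s^2 + 24*s + 72
(2) = -b^2 - 6*b + 16
(3) = 3*n^2 - 5*n + 2
(4) = 12*r^3 + 8*r^2 - 9*r - 5
(5) = t^2*(4*x + 28) + t*(2*x + 14) - x^3 - 4*x^2 + 19*x - 14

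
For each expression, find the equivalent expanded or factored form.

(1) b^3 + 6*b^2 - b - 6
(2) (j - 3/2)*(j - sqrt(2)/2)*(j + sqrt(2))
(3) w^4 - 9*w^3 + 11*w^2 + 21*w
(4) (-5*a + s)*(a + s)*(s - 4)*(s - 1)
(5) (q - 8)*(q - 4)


(1) = (b - 1)*(b + 1)*(b + 6)
(2) = j^3 - 3*j^2/2 + sqrt(2)*j^2/2 - 3*sqrt(2)*j/4 - j + 3/2
(3) = w*(w - 7)*(w - 3)*(w + 1)
(4) = -5*a^2*s^2 + 25*a^2*s - 20*a^2 - 4*a*s^3 + 20*a*s^2 - 16*a*s + s^4 - 5*s^3 + 4*s^2
(5) = q^2 - 12*q + 32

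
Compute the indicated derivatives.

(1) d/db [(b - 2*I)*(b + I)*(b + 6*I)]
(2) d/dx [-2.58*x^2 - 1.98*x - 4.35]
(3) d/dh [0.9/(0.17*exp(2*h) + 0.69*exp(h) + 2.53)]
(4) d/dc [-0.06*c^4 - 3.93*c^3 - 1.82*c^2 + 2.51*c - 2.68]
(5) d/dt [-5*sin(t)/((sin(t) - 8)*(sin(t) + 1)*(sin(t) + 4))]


(1) = 3*b^2 + 10*I*b + 8
(2) = -5.16*x - 1.98
(3) = (-0.306*exp(h) - 0.621)*exp(h)/(0.17*exp(2*h) + 0.69*exp(h) + 2.53)^2
(4) = -0.24*c^3 - 11.79*c^2 - 3.64*c + 2.51
(5) = 5*(2*sin(t)^3 - 3*sin(t)^2 + 32)*cos(t)/((sin(t) - 8)^2*(sin(t) + 1)^2*(sin(t) + 4)^2)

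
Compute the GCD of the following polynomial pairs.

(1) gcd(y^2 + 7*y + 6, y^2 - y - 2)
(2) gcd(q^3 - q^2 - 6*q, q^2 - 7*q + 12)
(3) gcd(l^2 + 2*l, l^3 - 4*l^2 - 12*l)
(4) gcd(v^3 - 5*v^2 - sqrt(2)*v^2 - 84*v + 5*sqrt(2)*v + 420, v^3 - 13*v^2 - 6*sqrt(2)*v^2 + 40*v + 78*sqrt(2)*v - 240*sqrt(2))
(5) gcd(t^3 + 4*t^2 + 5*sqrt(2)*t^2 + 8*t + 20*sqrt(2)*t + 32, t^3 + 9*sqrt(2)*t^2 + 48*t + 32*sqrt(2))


(1) = y + 1
(2) = gcd(q*(q - 3)*(q + 2), (q - 4)*(q - 3)) = q - 3
(3) = gcd(l*(l + 2), l*(l - 6)*(l + 2)) = l^2 + 2*l
(4) = v - 5
(5) = gcd((t + 4)*(t + sqrt(2))*(t + 4*sqrt(2)), (t + sqrt(2))*(t + 4*sqrt(2))^2) = t^2 + 5*sqrt(2)*t + 8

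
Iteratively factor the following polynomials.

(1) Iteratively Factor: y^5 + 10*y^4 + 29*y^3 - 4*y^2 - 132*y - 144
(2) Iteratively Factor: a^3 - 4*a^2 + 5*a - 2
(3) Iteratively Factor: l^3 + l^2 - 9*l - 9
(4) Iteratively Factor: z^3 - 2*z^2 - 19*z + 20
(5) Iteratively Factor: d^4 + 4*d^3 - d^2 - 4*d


(1) = (y + 3)*(y^4 + 7*y^3 + 8*y^2 - 28*y - 48) = (y + 2)*(y + 3)*(y^3 + 5*y^2 - 2*y - 24) = (y - 2)*(y + 2)*(y + 3)*(y^2 + 7*y + 12) = (y - 2)*(y + 2)*(y + 3)*(y + 4)*(y + 3)
(2) = (a - 2)*(a^2 - 2*a + 1) = (a - 2)*(a - 1)*(a - 1)
(3) = (l + 1)*(l^2 - 9) = (l + 1)*(l + 3)*(l - 3)
(4) = (z - 5)*(z^2 + 3*z - 4) = (z - 5)*(z - 1)*(z + 4)
(5) = (d - 1)*(d^3 + 5*d^2 + 4*d) = (d - 1)*(d + 1)*(d^2 + 4*d) = (d - 1)*(d + 1)*(d + 4)*(d)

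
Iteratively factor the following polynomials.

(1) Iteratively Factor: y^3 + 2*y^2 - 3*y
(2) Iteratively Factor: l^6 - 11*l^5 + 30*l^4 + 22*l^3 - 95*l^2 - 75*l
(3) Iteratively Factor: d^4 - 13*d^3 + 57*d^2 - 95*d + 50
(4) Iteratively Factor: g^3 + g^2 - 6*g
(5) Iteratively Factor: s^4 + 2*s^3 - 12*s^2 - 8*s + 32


(1) = (y)*(y^2 + 2*y - 3) = y*(y - 1)*(y + 3)
(2) = (l - 3)*(l^5 - 8*l^4 + 6*l^3 + 40*l^2 + 25*l) = (l - 5)*(l - 3)*(l^4 - 3*l^3 - 9*l^2 - 5*l) = (l - 5)*(l - 3)*(l + 1)*(l^3 - 4*l^2 - 5*l) = (l - 5)^2*(l - 3)*(l + 1)*(l^2 + l) = l*(l - 5)^2*(l - 3)*(l + 1)*(l + 1)
(3) = (d - 5)*(d^3 - 8*d^2 + 17*d - 10) = (d - 5)^2*(d^2 - 3*d + 2) = (d - 5)^2*(d - 2)*(d - 1)
(4) = (g - 2)*(g^2 + 3*g) = g*(g - 2)*(g + 3)
(5) = (s - 2)*(s^3 + 4*s^2 - 4*s - 16) = (s - 2)*(s + 2)*(s^2 + 2*s - 8) = (s - 2)*(s + 2)*(s + 4)*(s - 2)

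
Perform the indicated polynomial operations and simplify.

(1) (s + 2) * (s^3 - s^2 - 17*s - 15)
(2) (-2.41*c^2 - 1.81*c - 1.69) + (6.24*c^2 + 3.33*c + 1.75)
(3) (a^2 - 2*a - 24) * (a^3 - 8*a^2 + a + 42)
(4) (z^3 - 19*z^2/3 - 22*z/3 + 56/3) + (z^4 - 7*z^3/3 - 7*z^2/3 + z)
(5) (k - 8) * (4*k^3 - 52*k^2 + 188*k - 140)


(1) = s^4 + s^3 - 19*s^2 - 49*s - 30
(2) = 3.83*c^2 + 1.52*c + 0.06
(3) = a^5 - 10*a^4 - 7*a^3 + 232*a^2 - 108*a - 1008
(4) = z^4 - 4*z^3/3 - 26*z^2/3 - 19*z/3 + 56/3
(5) = 4*k^4 - 84*k^3 + 604*k^2 - 1644*k + 1120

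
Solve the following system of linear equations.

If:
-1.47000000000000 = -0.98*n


Then:
n = 1.50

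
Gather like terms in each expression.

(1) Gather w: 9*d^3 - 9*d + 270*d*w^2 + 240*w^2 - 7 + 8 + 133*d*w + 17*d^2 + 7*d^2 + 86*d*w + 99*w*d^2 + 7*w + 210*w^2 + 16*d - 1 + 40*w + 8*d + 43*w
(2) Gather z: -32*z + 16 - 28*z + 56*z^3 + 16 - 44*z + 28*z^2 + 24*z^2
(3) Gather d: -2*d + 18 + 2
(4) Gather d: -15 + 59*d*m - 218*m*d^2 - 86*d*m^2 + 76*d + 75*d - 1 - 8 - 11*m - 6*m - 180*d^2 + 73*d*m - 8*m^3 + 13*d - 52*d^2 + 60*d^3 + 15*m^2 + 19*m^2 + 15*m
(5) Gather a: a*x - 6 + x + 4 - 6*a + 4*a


(1) = 9*d^3 + 24*d^2 + 15*d + w^2*(270*d + 450) + w*(99*d^2 + 219*d + 90)
(2) = 56*z^3 + 52*z^2 - 104*z + 32
(3) = 20 - 2*d
(4) = 60*d^3 + d^2*(-218*m - 232) + d*(-86*m^2 + 132*m + 164) - 8*m^3 + 34*m^2 - 2*m - 24
(5) = a*(x - 2) + x - 2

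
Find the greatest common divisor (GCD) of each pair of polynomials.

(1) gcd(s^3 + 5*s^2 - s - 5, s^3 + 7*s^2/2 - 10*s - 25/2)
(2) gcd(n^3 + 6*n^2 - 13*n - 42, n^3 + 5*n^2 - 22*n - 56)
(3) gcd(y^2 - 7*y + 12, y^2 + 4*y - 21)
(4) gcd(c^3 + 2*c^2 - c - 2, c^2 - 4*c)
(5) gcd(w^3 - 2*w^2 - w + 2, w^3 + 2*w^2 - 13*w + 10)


(1) = s^2 + 6*s + 5
(2) = n^2 + 9*n + 14
(3) = y - 3
(4) = gcd((c - 1)*(c + 1)*(c + 2), c*(c - 4)) = 1
(5) = w^2 - 3*w + 2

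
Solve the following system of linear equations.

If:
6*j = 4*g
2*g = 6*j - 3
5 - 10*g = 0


Then:
No Solution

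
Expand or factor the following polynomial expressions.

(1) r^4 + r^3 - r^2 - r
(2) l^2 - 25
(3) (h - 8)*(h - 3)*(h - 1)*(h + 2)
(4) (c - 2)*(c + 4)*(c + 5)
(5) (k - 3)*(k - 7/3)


(1) = r*(r - 1)*(r + 1)^2
(2) = (l - 5)*(l + 5)
(3) = h^4 - 10*h^3 + 11*h^2 + 46*h - 48
(4) = c^3 + 7*c^2 + 2*c - 40
(5) = k^2 - 16*k/3 + 7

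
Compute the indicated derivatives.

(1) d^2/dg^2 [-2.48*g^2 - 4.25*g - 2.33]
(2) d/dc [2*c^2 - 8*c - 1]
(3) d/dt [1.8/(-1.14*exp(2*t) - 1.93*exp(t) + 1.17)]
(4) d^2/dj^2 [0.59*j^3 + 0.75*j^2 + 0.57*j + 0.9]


(1) = -4.96000000000000
(2) = 4*c - 8
(3) = (4.104*exp(t) + 3.474)*exp(t)/(1.14*exp(2*t) + 1.93*exp(t) - 1.17)^2
(4) = 3.54*j + 1.5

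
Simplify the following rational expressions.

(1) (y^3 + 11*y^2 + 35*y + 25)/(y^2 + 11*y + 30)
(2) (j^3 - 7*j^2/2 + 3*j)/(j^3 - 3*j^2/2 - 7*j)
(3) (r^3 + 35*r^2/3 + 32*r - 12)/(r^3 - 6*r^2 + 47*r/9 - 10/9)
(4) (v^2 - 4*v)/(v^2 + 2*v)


(1) = (y^2 + 6*y + 5)/(y + 6)
(2) = (2*j^2 - 7*j + 6)/(2*j^2 - 3*j - 14)
(3) = (3*r^2 + 36*r + 108)/(3*r^2 - 17*r + 10)
(4) = (v - 4)/(v + 2)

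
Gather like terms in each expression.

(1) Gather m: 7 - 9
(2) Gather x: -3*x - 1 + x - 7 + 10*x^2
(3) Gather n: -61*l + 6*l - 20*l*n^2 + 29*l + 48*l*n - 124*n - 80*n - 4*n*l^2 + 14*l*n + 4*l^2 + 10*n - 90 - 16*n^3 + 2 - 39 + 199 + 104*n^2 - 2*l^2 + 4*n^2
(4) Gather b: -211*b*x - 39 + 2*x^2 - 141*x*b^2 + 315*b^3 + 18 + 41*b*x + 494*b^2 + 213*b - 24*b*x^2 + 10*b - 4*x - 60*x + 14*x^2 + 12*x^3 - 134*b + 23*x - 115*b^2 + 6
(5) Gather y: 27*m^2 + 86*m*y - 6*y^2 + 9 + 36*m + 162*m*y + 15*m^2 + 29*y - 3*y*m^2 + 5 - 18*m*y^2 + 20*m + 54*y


(1) = -2
(2) = 10*x^2 - 2*x - 8
(3) = 2*l^2 - 26*l - 16*n^3 + n^2*(108 - 20*l) + n*(-4*l^2 + 62*l - 194) + 72
(4) = 315*b^3 + b^2*(379 - 141*x) + b*(-24*x^2 - 170*x + 89) + 12*x^3 + 16*x^2 - 41*x - 15
(5) = 42*m^2 + 56*m + y^2*(-18*m - 6) + y*(-3*m^2 + 248*m + 83) + 14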